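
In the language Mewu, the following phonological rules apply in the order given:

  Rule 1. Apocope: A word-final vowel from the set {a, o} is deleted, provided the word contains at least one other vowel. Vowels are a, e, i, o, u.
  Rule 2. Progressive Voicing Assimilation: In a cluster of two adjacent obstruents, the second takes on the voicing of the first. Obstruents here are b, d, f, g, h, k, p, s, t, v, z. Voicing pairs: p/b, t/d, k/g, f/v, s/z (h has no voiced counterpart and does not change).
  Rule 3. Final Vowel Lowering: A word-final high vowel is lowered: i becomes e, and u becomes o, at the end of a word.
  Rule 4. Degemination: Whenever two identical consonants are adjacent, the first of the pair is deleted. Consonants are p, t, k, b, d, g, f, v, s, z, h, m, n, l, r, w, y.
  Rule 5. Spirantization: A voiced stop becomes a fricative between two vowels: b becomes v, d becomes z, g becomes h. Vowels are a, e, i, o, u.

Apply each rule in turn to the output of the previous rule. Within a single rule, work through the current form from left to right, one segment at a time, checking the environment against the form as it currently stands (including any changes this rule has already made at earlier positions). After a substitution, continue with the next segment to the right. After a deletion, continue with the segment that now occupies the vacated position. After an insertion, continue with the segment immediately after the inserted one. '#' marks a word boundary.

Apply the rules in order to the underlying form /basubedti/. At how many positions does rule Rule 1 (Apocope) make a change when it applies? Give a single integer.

0

Rule 1 Apocope: no change — [basubedti]
Rule 2 Progressive Voicing Assimilation: [basubedti] → [basubeddi]
Rule 3 Final Vowel Lowering: [basubeddi] → [basubedde]
Rule 4 Degemination: [basubedde] → [basubede]
Rule 5 Spirantization: [basubede] → [basuveze]
Rule Rule 1 changed 0 position(s).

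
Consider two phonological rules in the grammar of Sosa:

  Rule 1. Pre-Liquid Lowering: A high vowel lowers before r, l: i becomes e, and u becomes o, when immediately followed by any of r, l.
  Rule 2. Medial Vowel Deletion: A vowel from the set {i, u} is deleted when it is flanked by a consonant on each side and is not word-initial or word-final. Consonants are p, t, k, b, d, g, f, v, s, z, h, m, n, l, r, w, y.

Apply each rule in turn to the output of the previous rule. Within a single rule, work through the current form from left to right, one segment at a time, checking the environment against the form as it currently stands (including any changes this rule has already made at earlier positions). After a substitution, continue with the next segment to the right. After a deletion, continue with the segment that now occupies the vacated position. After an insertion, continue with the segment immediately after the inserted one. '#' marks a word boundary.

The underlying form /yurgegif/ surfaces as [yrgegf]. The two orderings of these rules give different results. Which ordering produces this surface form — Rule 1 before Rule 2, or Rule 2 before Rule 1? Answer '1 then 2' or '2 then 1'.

2 then 1

Order 1 then 2:
  1 Pre-Liquid Lowering: [yurgegif] → [yorgegif]
  2 Medial Vowel Deletion: [yorgegif] → [yorgegf]
  result: [yorgegf]
Order 2 then 1:
  2 Medial Vowel Deletion: [yurgegif] → [yrgegf]
  1 Pre-Liquid Lowering: no change — [yrgegf]
  result: [yrgegf]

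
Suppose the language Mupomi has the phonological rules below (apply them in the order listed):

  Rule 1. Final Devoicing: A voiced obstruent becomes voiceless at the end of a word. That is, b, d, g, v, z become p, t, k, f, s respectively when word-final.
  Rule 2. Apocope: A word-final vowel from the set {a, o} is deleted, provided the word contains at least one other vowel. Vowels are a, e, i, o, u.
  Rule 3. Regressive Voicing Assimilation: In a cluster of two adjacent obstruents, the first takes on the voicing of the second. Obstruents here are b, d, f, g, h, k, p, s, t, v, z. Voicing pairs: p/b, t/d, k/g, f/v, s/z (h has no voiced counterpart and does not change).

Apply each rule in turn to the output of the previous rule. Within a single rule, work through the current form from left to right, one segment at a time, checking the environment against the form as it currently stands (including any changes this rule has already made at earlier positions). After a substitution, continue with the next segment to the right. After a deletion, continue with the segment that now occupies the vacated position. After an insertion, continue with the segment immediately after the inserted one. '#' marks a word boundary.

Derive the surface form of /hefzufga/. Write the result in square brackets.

Rule 1 Final Devoicing: no change — [hefzufga]
Rule 2 Apocope: [hefzufga] → [hefzufg]
Rule 3 Regressive Voicing Assimilation: [hefzufg] → [hevzuvg]

[hevzuvg]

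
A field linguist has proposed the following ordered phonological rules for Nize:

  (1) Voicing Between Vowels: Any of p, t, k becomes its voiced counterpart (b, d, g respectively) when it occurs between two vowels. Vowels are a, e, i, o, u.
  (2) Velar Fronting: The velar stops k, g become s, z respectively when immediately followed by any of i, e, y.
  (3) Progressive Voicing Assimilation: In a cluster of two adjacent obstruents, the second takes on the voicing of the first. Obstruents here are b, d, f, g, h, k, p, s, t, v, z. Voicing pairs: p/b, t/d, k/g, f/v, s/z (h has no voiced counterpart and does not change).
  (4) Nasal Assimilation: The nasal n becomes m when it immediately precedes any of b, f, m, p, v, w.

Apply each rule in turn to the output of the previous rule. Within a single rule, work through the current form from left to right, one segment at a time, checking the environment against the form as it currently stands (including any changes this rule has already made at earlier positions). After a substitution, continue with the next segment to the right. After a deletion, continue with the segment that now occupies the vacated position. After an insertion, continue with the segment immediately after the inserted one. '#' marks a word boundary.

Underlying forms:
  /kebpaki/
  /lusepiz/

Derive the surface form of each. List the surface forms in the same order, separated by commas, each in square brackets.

[sebbazi], [lusebiz]

/kebpaki/:
  (1) Voicing Between Vowels: [kebpaki] → [kebpagi]
  (2) Velar Fronting: [kebpagi] → [sebpazi]
  (3) Progressive Voicing Assimilation: [sebpazi] → [sebbazi]
  (4) Nasal Assimilation: no change — [sebbazi]
/lusepiz/:
  (1) Voicing Between Vowels: [lusepiz] → [lusebiz]
  (2) Velar Fronting: no change — [lusebiz]
  (3) Progressive Voicing Assimilation: no change — [lusebiz]
  (4) Nasal Assimilation: no change — [lusebiz]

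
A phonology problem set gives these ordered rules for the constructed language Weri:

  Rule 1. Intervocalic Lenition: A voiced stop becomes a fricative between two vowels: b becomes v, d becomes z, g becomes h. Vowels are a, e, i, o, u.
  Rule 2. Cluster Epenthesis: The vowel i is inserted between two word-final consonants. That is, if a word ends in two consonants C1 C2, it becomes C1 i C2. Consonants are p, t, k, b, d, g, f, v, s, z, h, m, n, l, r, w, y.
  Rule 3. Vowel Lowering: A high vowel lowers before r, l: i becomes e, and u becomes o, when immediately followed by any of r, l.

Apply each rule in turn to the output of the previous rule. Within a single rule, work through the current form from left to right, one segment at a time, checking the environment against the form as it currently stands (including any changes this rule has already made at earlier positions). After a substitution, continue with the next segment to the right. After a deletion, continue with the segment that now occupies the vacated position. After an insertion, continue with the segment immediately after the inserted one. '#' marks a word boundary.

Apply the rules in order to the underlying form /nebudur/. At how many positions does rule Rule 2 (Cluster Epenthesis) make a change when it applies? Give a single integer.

0

Rule 1 Intervocalic Lenition: [nebudur] → [nevuzur]
Rule 2 Cluster Epenthesis: no change — [nevuzur]
Rule 3 Vowel Lowering: [nevuzur] → [nevuzor]
Rule Rule 2 changed 0 position(s).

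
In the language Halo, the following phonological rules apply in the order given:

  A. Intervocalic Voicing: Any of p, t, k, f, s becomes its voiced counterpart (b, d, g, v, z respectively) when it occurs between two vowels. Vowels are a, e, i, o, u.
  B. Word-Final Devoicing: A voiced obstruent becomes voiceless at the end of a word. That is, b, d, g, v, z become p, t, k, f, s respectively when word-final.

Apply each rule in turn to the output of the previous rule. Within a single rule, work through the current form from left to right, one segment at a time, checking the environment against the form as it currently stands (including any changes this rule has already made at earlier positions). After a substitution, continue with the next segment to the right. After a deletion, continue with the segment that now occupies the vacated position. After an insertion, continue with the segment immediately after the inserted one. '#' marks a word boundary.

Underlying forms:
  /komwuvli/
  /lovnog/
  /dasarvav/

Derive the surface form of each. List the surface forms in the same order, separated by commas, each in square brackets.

/komwuvli/:
  A Intervocalic Voicing: no change — [komwuvli]
  B Word-Final Devoicing: no change — [komwuvli]
/lovnog/:
  A Intervocalic Voicing: no change — [lovnog]
  B Word-Final Devoicing: [lovnog] → [lovnok]
/dasarvav/:
  A Intervocalic Voicing: [dasarvav] → [dazarvav]
  B Word-Final Devoicing: [dazarvav] → [dazarvaf]

[komwuvli], [lovnok], [dazarvaf]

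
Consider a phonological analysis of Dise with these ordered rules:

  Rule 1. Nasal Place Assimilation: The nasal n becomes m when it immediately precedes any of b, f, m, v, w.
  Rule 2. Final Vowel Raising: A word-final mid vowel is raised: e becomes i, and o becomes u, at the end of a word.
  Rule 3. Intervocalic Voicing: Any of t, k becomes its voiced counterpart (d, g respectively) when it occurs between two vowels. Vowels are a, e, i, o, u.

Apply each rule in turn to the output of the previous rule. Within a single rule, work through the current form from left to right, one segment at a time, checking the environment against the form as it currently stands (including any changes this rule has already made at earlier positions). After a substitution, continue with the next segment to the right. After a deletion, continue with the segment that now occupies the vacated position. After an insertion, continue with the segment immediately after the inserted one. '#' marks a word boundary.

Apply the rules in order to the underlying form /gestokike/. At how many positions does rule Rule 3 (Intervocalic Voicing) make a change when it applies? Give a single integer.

2

Rule 1 Nasal Place Assimilation: no change — [gestokike]
Rule 2 Final Vowel Raising: [gestokike] → [gestokiki]
Rule 3 Intervocalic Voicing: [gestokiki] → [gestogigi]
Rule Rule 3 changed 2 position(s).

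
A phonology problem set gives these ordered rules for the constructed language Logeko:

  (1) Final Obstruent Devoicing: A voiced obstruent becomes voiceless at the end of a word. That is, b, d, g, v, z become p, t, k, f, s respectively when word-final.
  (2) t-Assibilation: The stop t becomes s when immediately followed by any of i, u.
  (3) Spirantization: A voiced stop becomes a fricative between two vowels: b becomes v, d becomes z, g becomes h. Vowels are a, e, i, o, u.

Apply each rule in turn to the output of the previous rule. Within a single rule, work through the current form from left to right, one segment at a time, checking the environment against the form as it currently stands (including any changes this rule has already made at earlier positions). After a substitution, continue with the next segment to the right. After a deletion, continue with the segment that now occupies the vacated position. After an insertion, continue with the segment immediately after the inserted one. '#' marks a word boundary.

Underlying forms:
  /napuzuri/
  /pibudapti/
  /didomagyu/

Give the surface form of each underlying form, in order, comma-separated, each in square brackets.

/napuzuri/:
  (1) Final Obstruent Devoicing: no change — [napuzuri]
  (2) t-Assibilation: no change — [napuzuri]
  (3) Spirantization: no change — [napuzuri]
/pibudapti/:
  (1) Final Obstruent Devoicing: no change — [pibudapti]
  (2) t-Assibilation: [pibudapti] → [pibudapsi]
  (3) Spirantization: [pibudapsi] → [pivuzapsi]
/didomagyu/:
  (1) Final Obstruent Devoicing: no change — [didomagyu]
  (2) t-Assibilation: no change — [didomagyu]
  (3) Spirantization: [didomagyu] → [dizomagyu]

[napuzuri], [pivuzapsi], [dizomagyu]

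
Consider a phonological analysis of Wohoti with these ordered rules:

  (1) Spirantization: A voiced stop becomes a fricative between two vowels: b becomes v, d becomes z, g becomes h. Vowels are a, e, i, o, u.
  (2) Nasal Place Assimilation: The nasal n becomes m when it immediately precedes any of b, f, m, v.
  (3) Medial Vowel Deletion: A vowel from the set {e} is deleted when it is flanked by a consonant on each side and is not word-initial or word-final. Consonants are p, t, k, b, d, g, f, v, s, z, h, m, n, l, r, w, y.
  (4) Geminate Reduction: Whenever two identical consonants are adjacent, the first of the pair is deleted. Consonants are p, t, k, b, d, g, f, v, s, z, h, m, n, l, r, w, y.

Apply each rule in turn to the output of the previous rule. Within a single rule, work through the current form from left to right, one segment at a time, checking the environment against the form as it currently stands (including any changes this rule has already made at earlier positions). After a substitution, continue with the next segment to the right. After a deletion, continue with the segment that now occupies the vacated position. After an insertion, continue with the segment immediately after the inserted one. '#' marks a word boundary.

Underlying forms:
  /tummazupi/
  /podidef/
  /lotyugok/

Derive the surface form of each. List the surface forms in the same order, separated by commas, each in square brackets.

/tummazupi/:
  (1) Spirantization: no change — [tummazupi]
  (2) Nasal Place Assimilation: no change — [tummazupi]
  (3) Medial Vowel Deletion: no change — [tummazupi]
  (4) Geminate Reduction: [tummazupi] → [tumazupi]
/podidef/:
  (1) Spirantization: [podidef] → [pozizef]
  (2) Nasal Place Assimilation: no change — [pozizef]
  (3) Medial Vowel Deletion: [pozizef] → [pozizf]
  (4) Geminate Reduction: no change — [pozizf]
/lotyugok/:
  (1) Spirantization: [lotyugok] → [lotyuhok]
  (2) Nasal Place Assimilation: no change — [lotyuhok]
  (3) Medial Vowel Deletion: no change — [lotyuhok]
  (4) Geminate Reduction: no change — [lotyuhok]

[tumazupi], [pozizf], [lotyuhok]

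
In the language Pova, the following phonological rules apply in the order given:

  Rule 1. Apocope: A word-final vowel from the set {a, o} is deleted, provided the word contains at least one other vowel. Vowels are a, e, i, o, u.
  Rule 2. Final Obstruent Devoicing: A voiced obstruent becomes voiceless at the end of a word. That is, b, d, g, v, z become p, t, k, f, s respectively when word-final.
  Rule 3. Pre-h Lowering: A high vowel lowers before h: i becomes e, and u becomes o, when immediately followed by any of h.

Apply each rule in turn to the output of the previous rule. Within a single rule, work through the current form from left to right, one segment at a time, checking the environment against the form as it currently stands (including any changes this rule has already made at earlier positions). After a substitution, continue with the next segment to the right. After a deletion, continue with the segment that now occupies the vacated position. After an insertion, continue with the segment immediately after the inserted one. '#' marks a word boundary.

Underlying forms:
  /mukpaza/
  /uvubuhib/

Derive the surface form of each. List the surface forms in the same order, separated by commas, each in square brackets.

[mukpas], [uvubohip]

/mukpaza/:
  Rule 1 Apocope: [mukpaza] → [mukpaz]
  Rule 2 Final Obstruent Devoicing: [mukpaz] → [mukpas]
  Rule 3 Pre-h Lowering: no change — [mukpas]
/uvubuhib/:
  Rule 1 Apocope: no change — [uvubuhib]
  Rule 2 Final Obstruent Devoicing: [uvubuhib] → [uvubuhip]
  Rule 3 Pre-h Lowering: [uvubuhip] → [uvubohip]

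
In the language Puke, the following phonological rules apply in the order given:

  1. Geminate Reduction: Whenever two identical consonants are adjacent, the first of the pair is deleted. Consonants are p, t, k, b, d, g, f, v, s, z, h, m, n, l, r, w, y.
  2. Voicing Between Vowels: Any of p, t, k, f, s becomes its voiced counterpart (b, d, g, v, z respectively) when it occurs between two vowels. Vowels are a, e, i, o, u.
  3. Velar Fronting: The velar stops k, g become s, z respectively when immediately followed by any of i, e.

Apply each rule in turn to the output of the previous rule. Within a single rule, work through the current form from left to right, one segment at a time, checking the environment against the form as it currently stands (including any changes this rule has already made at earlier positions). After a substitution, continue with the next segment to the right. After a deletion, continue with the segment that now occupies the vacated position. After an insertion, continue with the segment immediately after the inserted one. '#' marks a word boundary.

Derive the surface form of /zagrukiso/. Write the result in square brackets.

1 Geminate Reduction: no change — [zagrukiso]
2 Voicing Between Vowels: [zagrukiso] → [zagrugizo]
3 Velar Fronting: [zagrugizo] → [zagruzizo]

[zagruzizo]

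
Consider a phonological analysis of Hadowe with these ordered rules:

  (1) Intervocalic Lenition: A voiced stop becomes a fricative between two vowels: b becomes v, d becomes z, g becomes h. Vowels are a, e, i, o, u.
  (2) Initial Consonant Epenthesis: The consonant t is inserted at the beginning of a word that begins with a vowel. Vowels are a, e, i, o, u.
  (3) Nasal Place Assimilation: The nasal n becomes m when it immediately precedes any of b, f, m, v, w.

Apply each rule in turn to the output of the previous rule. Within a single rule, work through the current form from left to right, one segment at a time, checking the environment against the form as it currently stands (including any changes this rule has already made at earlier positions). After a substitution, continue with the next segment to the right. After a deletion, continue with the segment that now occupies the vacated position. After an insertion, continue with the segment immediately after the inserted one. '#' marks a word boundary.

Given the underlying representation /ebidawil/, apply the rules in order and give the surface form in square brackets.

(1) Intervocalic Lenition: [ebidawil] → [evizawil]
(2) Initial Consonant Epenthesis: [evizawil] → [tevizawil]
(3) Nasal Place Assimilation: no change — [tevizawil]

[tevizawil]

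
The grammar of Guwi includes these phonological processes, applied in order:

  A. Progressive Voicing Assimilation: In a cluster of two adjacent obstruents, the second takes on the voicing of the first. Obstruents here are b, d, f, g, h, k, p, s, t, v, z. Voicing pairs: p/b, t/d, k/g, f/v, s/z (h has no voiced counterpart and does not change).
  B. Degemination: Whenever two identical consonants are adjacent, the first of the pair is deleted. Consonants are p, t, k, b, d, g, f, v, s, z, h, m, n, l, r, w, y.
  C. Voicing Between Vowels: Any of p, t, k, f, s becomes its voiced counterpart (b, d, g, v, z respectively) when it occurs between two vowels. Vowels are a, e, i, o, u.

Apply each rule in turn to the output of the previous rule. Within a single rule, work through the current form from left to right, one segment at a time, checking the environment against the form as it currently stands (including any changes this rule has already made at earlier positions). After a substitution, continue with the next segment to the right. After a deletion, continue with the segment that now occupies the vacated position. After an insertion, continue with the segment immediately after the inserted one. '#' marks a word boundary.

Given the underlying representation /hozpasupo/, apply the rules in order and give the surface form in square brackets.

[hozbazubo]

A Progressive Voicing Assimilation: [hozpasupo] → [hozbasupo]
B Degemination: no change — [hozbasupo]
C Voicing Between Vowels: [hozbasupo] → [hozbazubo]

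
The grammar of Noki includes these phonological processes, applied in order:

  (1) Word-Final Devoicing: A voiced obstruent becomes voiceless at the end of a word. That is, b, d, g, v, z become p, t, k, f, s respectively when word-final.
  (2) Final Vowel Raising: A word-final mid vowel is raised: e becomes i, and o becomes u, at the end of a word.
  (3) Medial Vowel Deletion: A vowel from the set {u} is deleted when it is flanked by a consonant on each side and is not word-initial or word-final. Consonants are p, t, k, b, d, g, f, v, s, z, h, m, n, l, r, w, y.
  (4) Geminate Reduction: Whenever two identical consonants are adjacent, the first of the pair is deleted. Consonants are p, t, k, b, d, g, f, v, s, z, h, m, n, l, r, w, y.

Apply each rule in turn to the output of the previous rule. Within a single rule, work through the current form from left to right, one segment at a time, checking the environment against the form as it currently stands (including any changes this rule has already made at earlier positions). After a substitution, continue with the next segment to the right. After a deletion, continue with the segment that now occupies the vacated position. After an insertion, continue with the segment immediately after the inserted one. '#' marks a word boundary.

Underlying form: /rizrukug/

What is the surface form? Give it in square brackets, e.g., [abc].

[rizrk]

(1) Word-Final Devoicing: [rizrukug] → [rizrukuk]
(2) Final Vowel Raising: no change — [rizrukuk]
(3) Medial Vowel Deletion: [rizrukuk] → [rizrkk]
(4) Geminate Reduction: [rizrkk] → [rizrk]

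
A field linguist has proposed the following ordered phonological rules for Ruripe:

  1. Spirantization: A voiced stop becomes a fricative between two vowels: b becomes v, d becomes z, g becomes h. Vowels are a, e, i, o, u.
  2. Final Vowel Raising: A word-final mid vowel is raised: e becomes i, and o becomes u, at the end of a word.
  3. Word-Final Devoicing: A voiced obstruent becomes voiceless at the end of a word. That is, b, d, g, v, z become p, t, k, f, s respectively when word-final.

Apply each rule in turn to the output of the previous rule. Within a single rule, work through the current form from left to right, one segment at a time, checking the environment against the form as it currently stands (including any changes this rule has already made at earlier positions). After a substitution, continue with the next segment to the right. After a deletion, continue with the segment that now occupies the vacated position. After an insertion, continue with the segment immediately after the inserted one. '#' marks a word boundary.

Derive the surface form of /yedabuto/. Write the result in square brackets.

[yezavutu]

1 Spirantization: [yedabuto] → [yezavuto]
2 Final Vowel Raising: [yezavuto] → [yezavutu]
3 Word-Final Devoicing: no change — [yezavutu]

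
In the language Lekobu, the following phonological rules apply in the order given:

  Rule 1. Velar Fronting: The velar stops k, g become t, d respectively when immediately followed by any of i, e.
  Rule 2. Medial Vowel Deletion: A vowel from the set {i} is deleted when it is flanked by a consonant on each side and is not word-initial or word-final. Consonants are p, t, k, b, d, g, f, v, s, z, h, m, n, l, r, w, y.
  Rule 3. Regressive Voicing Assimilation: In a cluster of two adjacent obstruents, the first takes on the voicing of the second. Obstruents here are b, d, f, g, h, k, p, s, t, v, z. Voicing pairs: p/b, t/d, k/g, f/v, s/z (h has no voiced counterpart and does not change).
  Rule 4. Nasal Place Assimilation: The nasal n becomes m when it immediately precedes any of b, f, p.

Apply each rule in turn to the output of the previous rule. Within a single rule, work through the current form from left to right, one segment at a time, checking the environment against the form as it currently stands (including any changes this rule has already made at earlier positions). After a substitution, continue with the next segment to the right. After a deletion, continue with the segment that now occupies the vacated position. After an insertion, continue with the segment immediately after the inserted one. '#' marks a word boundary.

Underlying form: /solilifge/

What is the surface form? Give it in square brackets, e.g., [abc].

[sollvde]

Rule 1 Velar Fronting: [solilifge] → [solilifde]
Rule 2 Medial Vowel Deletion: [solilifde] → [sollfde]
Rule 3 Regressive Voicing Assimilation: [sollfde] → [sollvde]
Rule 4 Nasal Place Assimilation: no change — [sollvde]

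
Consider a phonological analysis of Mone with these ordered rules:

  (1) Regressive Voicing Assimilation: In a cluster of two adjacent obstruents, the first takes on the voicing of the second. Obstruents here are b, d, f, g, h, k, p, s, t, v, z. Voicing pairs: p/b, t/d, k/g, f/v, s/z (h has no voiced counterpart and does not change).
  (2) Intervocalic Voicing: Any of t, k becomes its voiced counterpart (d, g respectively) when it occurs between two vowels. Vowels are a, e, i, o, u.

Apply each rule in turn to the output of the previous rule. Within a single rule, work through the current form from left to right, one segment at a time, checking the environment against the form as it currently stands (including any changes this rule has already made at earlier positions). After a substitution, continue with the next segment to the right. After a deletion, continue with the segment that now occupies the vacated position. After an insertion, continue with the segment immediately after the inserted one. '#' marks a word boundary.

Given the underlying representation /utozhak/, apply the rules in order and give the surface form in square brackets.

[udoshak]

(1) Regressive Voicing Assimilation: [utozhak] → [utoshak]
(2) Intervocalic Voicing: [utoshak] → [udoshak]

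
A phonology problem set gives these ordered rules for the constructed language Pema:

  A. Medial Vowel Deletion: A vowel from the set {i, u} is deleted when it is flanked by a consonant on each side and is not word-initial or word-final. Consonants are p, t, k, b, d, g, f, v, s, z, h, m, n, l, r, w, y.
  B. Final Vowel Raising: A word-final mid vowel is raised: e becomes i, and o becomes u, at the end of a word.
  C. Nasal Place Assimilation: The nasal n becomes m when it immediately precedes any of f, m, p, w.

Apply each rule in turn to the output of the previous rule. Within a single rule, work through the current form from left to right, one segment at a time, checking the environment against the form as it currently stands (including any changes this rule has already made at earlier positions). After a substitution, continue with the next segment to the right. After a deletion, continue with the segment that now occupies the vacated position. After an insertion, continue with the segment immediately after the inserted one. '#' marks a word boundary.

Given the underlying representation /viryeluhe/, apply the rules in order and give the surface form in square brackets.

[vryelhi]

A Medial Vowel Deletion: [viryeluhe] → [vryelhe]
B Final Vowel Raising: [vryelhe] → [vryelhi]
C Nasal Place Assimilation: no change — [vryelhi]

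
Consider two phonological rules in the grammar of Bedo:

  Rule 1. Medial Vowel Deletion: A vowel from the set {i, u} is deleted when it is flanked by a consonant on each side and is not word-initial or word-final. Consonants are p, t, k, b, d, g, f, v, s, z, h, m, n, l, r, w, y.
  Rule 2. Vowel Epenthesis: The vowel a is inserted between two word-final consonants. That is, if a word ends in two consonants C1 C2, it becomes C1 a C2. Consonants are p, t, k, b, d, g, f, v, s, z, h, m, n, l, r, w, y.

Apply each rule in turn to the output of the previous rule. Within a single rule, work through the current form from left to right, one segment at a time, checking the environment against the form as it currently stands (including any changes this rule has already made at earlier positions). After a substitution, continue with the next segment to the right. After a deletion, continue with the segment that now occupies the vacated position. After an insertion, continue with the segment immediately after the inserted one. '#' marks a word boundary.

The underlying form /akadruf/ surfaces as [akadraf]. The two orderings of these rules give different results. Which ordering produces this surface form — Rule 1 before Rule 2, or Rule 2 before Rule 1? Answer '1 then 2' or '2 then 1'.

Order 1 then 2:
  1 Medial Vowel Deletion: [akadruf] → [akadrf]
  2 Vowel Epenthesis: [akadrf] → [akadraf]
  result: [akadraf]
Order 2 then 1:
  2 Vowel Epenthesis: no change — [akadruf]
  1 Medial Vowel Deletion: [akadruf] → [akadrf]
  result: [akadrf]

1 then 2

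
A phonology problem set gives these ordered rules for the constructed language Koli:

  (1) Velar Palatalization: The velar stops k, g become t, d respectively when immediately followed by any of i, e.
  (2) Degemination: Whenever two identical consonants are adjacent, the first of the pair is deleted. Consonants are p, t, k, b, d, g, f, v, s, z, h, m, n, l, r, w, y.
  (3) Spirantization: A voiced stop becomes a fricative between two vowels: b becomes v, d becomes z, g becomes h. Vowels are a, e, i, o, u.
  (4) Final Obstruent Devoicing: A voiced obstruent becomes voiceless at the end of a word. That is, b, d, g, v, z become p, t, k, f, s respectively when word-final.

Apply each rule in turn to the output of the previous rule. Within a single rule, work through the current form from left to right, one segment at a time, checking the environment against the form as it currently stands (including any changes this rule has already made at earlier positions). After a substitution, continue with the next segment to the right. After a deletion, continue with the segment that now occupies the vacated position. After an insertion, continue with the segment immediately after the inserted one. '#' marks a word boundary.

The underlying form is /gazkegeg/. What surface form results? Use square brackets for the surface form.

[gaztezek]

(1) Velar Palatalization: [gazkegeg] → [gaztedeg]
(2) Degemination: no change — [gaztedeg]
(3) Spirantization: [gaztedeg] → [gaztezeg]
(4) Final Obstruent Devoicing: [gaztezeg] → [gaztezek]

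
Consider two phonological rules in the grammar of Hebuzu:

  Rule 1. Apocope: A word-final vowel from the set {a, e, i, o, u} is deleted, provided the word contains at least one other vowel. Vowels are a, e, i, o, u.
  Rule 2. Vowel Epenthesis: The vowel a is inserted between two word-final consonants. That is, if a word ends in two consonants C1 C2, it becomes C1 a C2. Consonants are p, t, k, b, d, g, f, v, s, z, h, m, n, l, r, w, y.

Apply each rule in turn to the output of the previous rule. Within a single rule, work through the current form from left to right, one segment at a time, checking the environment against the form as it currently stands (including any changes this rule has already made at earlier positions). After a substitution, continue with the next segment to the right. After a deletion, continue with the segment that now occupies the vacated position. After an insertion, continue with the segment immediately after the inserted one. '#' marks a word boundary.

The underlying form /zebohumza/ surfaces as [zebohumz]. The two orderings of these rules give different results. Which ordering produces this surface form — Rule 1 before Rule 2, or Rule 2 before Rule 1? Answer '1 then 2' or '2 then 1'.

2 then 1

Order 1 then 2:
  1 Apocope: [zebohumza] → [zebohumz]
  2 Vowel Epenthesis: [zebohumz] → [zebohumaz]
  result: [zebohumaz]
Order 2 then 1:
  2 Vowel Epenthesis: no change — [zebohumza]
  1 Apocope: [zebohumza] → [zebohumz]
  result: [zebohumz]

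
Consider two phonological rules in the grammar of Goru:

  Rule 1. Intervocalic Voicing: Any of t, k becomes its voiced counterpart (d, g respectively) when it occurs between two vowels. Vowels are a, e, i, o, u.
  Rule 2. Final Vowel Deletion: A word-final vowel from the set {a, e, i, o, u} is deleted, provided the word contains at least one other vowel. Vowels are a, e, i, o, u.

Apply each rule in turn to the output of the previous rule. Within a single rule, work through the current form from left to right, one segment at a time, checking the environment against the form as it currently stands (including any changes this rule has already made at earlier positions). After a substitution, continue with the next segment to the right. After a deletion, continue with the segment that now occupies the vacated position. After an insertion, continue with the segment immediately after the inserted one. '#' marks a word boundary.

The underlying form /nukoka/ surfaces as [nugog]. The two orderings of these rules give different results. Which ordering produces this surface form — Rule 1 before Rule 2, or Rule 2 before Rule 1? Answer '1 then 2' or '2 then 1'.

1 then 2

Order 1 then 2:
  1 Intervocalic Voicing: [nukoka] → [nugoga]
  2 Final Vowel Deletion: [nugoga] → [nugog]
  result: [nugog]
Order 2 then 1:
  2 Final Vowel Deletion: [nukoka] → [nukok]
  1 Intervocalic Voicing: [nukok] → [nugok]
  result: [nugok]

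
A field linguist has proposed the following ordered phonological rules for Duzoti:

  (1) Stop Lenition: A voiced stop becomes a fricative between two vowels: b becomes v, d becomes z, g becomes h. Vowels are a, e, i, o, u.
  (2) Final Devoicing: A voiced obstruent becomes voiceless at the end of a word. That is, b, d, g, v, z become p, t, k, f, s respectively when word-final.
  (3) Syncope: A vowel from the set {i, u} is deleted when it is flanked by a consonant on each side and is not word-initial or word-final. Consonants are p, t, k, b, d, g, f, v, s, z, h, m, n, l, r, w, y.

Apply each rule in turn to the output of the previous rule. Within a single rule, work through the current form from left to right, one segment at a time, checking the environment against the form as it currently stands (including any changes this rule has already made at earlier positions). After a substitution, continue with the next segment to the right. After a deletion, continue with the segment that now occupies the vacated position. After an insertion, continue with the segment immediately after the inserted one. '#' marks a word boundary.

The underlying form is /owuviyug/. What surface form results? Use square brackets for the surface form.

[owvyk]

(1) Stop Lenition: no change — [owuviyug]
(2) Final Devoicing: [owuviyug] → [owuviyuk]
(3) Syncope: [owuviyuk] → [owvyk]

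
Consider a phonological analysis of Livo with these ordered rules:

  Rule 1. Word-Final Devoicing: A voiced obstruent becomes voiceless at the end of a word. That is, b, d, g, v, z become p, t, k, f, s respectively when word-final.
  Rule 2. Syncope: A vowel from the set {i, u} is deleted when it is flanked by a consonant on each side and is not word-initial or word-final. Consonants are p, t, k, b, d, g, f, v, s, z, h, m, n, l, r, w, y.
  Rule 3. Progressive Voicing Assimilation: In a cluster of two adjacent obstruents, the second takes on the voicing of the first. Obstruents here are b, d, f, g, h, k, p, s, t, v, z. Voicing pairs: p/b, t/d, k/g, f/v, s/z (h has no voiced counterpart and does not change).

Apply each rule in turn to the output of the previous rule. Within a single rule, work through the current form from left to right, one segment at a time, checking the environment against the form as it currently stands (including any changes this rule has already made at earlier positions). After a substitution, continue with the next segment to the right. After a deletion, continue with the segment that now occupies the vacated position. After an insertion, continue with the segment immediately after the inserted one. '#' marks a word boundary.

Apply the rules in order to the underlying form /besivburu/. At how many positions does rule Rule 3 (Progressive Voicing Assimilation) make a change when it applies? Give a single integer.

2

Rule 1 Word-Final Devoicing: no change — [besivburu]
Rule 2 Syncope: [besivburu] → [besvbru]
Rule 3 Progressive Voicing Assimilation: [besvbru] → [besfpru]
Rule Rule 3 changed 2 position(s).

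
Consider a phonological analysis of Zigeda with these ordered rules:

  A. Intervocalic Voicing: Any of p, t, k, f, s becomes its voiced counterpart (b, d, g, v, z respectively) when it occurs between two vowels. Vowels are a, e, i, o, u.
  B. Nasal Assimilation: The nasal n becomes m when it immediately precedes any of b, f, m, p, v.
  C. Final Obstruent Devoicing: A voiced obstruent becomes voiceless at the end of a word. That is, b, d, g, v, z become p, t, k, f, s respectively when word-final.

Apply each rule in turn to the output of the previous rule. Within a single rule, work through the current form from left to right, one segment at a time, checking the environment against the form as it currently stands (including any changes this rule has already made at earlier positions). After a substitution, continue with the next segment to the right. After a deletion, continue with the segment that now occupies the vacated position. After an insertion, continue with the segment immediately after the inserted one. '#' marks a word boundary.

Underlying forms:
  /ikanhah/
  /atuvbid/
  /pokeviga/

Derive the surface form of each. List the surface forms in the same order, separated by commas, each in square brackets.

/ikanhah/:
  A Intervocalic Voicing: [ikanhah] → [iganhah]
  B Nasal Assimilation: no change — [iganhah]
  C Final Obstruent Devoicing: no change — [iganhah]
/atuvbid/:
  A Intervocalic Voicing: [atuvbid] → [aduvbid]
  B Nasal Assimilation: no change — [aduvbid]
  C Final Obstruent Devoicing: [aduvbid] → [aduvbit]
/pokeviga/:
  A Intervocalic Voicing: [pokeviga] → [pogeviga]
  B Nasal Assimilation: no change — [pogeviga]
  C Final Obstruent Devoicing: no change — [pogeviga]

[iganhah], [aduvbit], [pogeviga]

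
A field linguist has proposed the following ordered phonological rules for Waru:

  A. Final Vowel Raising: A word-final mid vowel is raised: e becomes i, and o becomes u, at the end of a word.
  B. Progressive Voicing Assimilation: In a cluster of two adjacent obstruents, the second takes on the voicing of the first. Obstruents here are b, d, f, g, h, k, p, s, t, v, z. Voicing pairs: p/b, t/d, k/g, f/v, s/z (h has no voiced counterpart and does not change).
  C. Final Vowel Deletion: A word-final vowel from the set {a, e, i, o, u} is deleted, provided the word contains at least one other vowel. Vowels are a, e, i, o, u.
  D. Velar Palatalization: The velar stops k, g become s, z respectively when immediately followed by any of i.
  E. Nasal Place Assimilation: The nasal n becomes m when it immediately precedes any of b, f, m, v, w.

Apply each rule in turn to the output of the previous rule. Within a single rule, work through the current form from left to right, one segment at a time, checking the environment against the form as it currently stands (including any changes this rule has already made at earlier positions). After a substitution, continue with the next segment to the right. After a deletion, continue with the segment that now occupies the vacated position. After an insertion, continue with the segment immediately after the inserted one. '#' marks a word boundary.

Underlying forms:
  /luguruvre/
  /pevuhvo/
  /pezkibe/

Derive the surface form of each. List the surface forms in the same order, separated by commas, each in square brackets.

/luguruvre/:
  A Final Vowel Raising: [luguruvre] → [luguruvri]
  B Progressive Voicing Assimilation: no change — [luguruvri]
  C Final Vowel Deletion: [luguruvri] → [luguruvr]
  D Velar Palatalization: no change — [luguruvr]
  E Nasal Place Assimilation: no change — [luguruvr]
/pevuhvo/:
  A Final Vowel Raising: [pevuhvo] → [pevuhvu]
  B Progressive Voicing Assimilation: [pevuhvu] → [pevuhfu]
  C Final Vowel Deletion: [pevuhfu] → [pevuhf]
  D Velar Palatalization: no change — [pevuhf]
  E Nasal Place Assimilation: no change — [pevuhf]
/pezkibe/:
  A Final Vowel Raising: [pezkibe] → [pezkibi]
  B Progressive Voicing Assimilation: [pezkibi] → [pezgibi]
  C Final Vowel Deletion: [pezgibi] → [pezgib]
  D Velar Palatalization: [pezgib] → [pezzib]
  E Nasal Place Assimilation: no change — [pezzib]

[luguruvr], [pevuhf], [pezzib]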